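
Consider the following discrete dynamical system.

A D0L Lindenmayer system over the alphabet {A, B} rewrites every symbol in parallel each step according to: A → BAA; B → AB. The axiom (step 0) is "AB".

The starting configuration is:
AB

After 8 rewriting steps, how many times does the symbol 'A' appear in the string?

step 0: AB
step 1: BAAAB
step 2: ABBAABAABAAAB
step 3: BAAABABBAABAAABBAABAAABBAABAABAAAB
step 4: ABBAABAABAAABBAAABABBAABAAABBAABAABAAABABBAABAAABBAABAABAAABABBAABAAABBAABAAABBAABAABAAAB
step 5: BAAABABBAABAAABBAABAAABBAABAABAAABABBAABAABAAABBAAABABBAAB…BAABAAABABBAABAAABBAABAABAAABABBAABAAABBAABAAABBAABAABAAAB  (len 233)
step 6: ABBAABAABAAABBAAABABBAABAAABBAABAABAAABABBAABAAABBAABAABAA…BAABAAABABBAABAAABBAABAABAAABABBAABAAABBAABAAABBAABAABAAAB  (len 610)
step 7: BAAABABBAABAAABBAABAAABBAABAABAAABABBAABAABAAABBAAABABBAAB…BAABAAABABBAABAAABBAABAABAAABABBAABAAABBAABAAABBAABAABAAAB  (len 1597)
step 8: ABBAABAABAAABBAAABABBAABAAABBAABAABAAABABBAABAAABBAABAABAA…BAABAAABABBAABAAABBAABAABAAABABBAABAAABBAABAAABBAABAABAAAB  (len 4181)

2584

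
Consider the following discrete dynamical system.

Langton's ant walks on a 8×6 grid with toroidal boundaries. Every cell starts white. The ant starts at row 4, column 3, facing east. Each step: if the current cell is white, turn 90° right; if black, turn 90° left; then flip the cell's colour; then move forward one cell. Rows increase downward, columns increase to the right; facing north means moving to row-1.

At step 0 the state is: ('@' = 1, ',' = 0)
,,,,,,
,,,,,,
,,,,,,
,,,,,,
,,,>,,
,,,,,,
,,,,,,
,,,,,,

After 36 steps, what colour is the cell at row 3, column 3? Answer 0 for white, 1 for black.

k=0  ,,,,,,
,,,,,,
,,,,,,
,,,,,,
,,,>,,
,,,,,,
,,,,,,
,,,,,,
k=1  ,,,,,,
,,,,,,
,,,,,,
,,,,,,
,,,@,,
,,,v,,
,,,,,,
,,,,,,
k=2  ,,,,,,
,,,,,,
,,,,,,
,,,,,,
,,,@,,
,,<@,,
,,,,,,
,,,,,,
k=3  ,,,,,,
,,,,,,
,,,,,,
,,,,,,
,,^@,,
,,@@,,
,,,,,,
,,,,,,
k=4  ,,,,,,
,,,,,,
,,,,,,
,,,,,,
,,@>,,
,,@@,,
,,,,,,
,,,,,,
k=5  ,,,,,,
,,,,,,
,,,,,,
,,,^,,
,,@,,,
,,@@,,
,,,,,,
,,,,,,
k=6  ,,,,,,
,,,,,,
,,,,,,
,,,@>,
,,@,,,
,,@@,,
,,,,,,
,,,,,,
k=7  ,,,,,,
,,,,,,
,,,,,,
,,,@@,
,,@,v,
,,@@,,
,,,,,,
,,,,,,
k=8  ,,,,,,
,,,,,,
,,,,,,
,,,@@,
,,@<@,
,,@@,,
,,,,,,
,,,,,,
k=9  ,,,,,,
,,,,,,
,,,,,,
,,,^@,
,,@@@,
,,@@,,
,,,,,,
,,,,,,
k=10  ,,,,,,
,,,,,,
,,,,,,
,,<,@,
,,@@@,
,,@@,,
,,,,,,
,,,,,,
k=11  ,,,,,,
,,,,,,
,,^,,,
,,@,@,
,,@@@,
,,@@,,
,,,,,,
,,,,,,
k=12  ,,,,,,
,,,,,,
,,@>,,
,,@,@,
,,@@@,
,,@@,,
,,,,,,
,,,,,,
k=13  ,,,,,,
,,,,,,
,,@@,,
,,@v@,
,,@@@,
,,@@,,
,,,,,,
,,,,,,
k=14  ,,,,,,
,,,,,,
,,@@,,
,,<@@,
,,@@@,
,,@@,,
,,,,,,
,,,,,,
k=15  ,,,,,,
,,,,,,
,,@@,,
,,,@@,
,,v@@,
,,@@,,
,,,,,,
,,,,,,
k=16  ,,,,,,
,,,,,,
,,@@,,
,,,@@,
,,,>@,
,,@@,,
,,,,,,
,,,,,,
k=17  ,,,,,,
,,,,,,
,,@@,,
,,,^@,
,,,,@,
,,@@,,
,,,,,,
,,,,,,
k=18  ,,,,,,
,,,,,,
,,@@,,
,,<,@,
,,,,@,
,,@@,,
,,,,,,
,,,,,,
k=19  ,,,,,,
,,,,,,
,,^@,,
,,@,@,
,,,,@,
,,@@,,
,,,,,,
,,,,,,
k=20  ,,,,,,
,,,,,,
,<,@,,
,,@,@,
,,,,@,
,,@@,,
,,,,,,
,,,,,,
k=21  ,,,,,,
,^,,,,
,@,@,,
,,@,@,
,,,,@,
,,@@,,
,,,,,,
,,,,,,
k=22  ,,,,,,
,@>,,,
,@,@,,
,,@,@,
,,,,@,
,,@@,,
,,,,,,
,,,,,,
k=23  ,,,,,,
,@@,,,
,@v@,,
,,@,@,
,,,,@,
,,@@,,
,,,,,,
,,,,,,
k=24  ,,,,,,
,@@,,,
,<@@,,
,,@,@,
,,,,@,
,,@@,,
,,,,,,
,,,,,,
k=25  ,,,,,,
,@@,,,
,,@@,,
,v@,@,
,,,,@,
,,@@,,
,,,,,,
,,,,,,
k=26  ,,,,,,
,@@,,,
,,@@,,
<@@,@,
,,,,@,
,,@@,,
,,,,,,
,,,,,,
k=27  ,,,,,,
,@@,,,
^,@@,,
@@@,@,
,,,,@,
,,@@,,
,,,,,,
,,,,,,
k=28  ,,,,,,
,@@,,,
@>@@,,
@@@,@,
,,,,@,
,,@@,,
,,,,,,
,,,,,,
k=29  ,,,,,,
,@@,,,
@@@@,,
@v@,@,
,,,,@,
,,@@,,
,,,,,,
,,,,,,
k=30  ,,,,,,
,@@,,,
@@@@,,
@,>,@,
,,,,@,
,,@@,,
,,,,,,
,,,,,,
k=31  ,,,,,,
,@@,,,
@@^@,,
@,,,@,
,,,,@,
,,@@,,
,,,,,,
,,,,,,
k=32  ,,,,,,
,@@,,,
@<,@,,
@,,,@,
,,,,@,
,,@@,,
,,,,,,
,,,,,,
k=33  ,,,,,,
,@@,,,
@,,@,,
@v,,@,
,,,,@,
,,@@,,
,,,,,,
,,,,,,
k=34  ,,,,,,
,@@,,,
@,,@,,
<@,,@,
,,,,@,
,,@@,,
,,,,,,
,,,,,,
k=35  ,,,,,,
,@@,,,
@,,@,,
,@,,@,
v,,,@,
,,@@,,
,,,,,,
,,,,,,
k=36  ,,,,,,
,@@,,,
@,,@,,
,@,,@,
@,,,@<
,,@@,,
,,,,,,
,,,,,,

0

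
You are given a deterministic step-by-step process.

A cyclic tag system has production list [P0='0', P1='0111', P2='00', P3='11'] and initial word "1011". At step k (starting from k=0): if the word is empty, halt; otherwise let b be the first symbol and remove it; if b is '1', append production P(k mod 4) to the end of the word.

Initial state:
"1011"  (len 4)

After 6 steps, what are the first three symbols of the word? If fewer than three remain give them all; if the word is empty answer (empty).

011

t=0: "1011"  (len 4)
t=1: "0110"  (len 4)
t=2: "110"  (len 3)
t=3: "1000"  (len 4)
t=4: "00011"  (len 5)
t=5: "0011"  (len 4)
t=6: "011"  (len 3)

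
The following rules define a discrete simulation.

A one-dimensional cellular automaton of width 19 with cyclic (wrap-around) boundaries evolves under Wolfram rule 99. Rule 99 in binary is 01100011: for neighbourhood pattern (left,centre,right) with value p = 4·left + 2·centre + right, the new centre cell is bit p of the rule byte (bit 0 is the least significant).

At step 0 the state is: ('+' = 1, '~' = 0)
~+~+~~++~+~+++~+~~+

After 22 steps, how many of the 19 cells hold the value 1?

9

k=0  ~+~+~~++~+~+++~+~~+
k=1  +~+~~+~++~+~~++~~+~
k=2  ~+~~+~+~++~~+~+~+~+
k=3  +~~+~+~+~+~+~+~+~+~
k=4  ~~+~+~+~+~+~+~+~+~+
k=5  ~+~+~+~+~+~+~+~+~+~
k=6  +~+~+~+~+~+~+~+~+~~
k=7  ~+~+~+~+~+~+~+~+~~+
k=8  +~+~+~+~+~+~+~+~~+~
k=9  ~+~+~+~+~+~+~+~~+~+
k=10  +~+~+~+~+~+~+~~+~+~
k=11  ~+~+~+~+~+~+~~+~+~+
k=12  +~+~+~+~+~+~~+~+~+~
k=13  ~+~+~+~+~+~~+~+~+~+
k=14  +~+~+~+~+~~+~+~+~+~
k=15  ~+~+~+~+~~+~+~+~+~+
k=16  +~+~+~+~~+~+~+~+~+~
k=17  ~+~+~+~~+~+~+~+~+~+
k=18  +~+~+~~+~+~+~+~+~+~
k=19  ~+~+~~+~+~+~+~+~+~+
k=20  +~+~~+~+~+~+~+~+~+~
k=21  ~+~~+~+~+~+~+~+~+~+
k=22  +~~+~+~+~+~+~+~+~+~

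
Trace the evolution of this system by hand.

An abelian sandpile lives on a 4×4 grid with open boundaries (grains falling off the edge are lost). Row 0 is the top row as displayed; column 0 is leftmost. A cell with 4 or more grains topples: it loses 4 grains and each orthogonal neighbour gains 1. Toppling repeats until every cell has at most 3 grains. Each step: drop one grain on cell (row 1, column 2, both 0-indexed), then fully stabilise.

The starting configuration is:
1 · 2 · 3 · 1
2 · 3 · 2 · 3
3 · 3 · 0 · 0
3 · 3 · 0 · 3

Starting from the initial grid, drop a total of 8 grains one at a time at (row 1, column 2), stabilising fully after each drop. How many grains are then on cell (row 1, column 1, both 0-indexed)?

k=0  1 · 2 · 3 · 1
2 · 3 · 2 · 3
3 · 3 · 0 · 0
3 · 3 · 0 · 3
k=1  1 · 2 · 3 · 1
2 · 3 · 3 · 3
3 · 3 · 0 · 0
3 · 3 · 0 · 3
k=2  3 · 0 · 1 · 3
0 · 3 · 3 · 0
2 · 2 · 2 · 1
1 · 1 · 1 · 3
k=3  3 · 1 · 2 · 3
1 · 0 · 1 · 1
2 · 3 · 3 · 1
1 · 1 · 1 · 3
k=4  3 · 1 · 2 · 3
1 · 0 · 2 · 1
2 · 3 · 3 · 1
1 · 1 · 1 · 3
k=5  3 · 1 · 2 · 3
1 · 0 · 3 · 1
2 · 3 · 3 · 1
1 · 1 · 1 · 3
k=6  3 · 1 · 3 · 3
1 · 2 · 1 · 2
3 · 0 · 1 · 2
1 · 2 · 2 · 3
k=7  3 · 1 · 3 · 3
1 · 2 · 2 · 2
3 · 0 · 1 · 2
1 · 2 · 2 · 3
k=8  3 · 1 · 3 · 3
1 · 2 · 3 · 2
3 · 0 · 1 · 2
1 · 2 · 2 · 3

2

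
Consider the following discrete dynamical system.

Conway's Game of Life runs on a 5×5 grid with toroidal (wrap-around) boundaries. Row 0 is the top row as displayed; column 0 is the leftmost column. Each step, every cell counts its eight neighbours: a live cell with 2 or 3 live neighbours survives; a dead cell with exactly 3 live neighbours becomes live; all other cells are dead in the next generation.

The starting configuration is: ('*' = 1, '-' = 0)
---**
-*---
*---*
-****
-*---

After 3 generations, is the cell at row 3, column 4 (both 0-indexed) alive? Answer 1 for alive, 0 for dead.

k=0  ---**
-*---
*---*
-****
-*---
k=1  *-*--
---*-
----*
-****
-*---
k=2  -**--
---**
*---*
-****
----*
k=3  *-*-*
-****
-*---
-**--
----*

0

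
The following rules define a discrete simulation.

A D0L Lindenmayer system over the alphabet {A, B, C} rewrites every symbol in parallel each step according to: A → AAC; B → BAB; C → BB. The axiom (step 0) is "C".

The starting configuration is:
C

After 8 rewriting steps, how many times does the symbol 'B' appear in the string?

1296

0) C
1) BB
2) BABBAB
3) BABAACBABBABAACBAB
4) BABAACBABAACAACBBBABAACBABBABAACBABAACAACBBBABAACBAB
5) BABAACBABAACAACBBBABAACBABAACAACBBAACAACBBBABBABBABAACBABA…BBABAACBABAACAACBBAACAACBBBABBABBABAACBABAACAACBBBABAACBAB  (len 148)
6) BABAACBABAACAACBBBABAACBABAACAACBBAACAACBBBABBABBABAACBABA…BBABAACBABAACAACBBAACAACBBBABBABBABAACBABAACAACBBBABAACBAB  (len 420)
7) BABAACBABAACAACBBBABAACBABAACAACBBAACAACBBBABBABBABAACBABA…BBABAACBABAACAACBBAACAACBBBABBABBABAACBABAACAACBBBABAACBAB  (len 1192)
8) BABAACBABAACAACBBBABAACBABAACAACBBAACAACBBBABBABBABAACBABA…BBABAACBABAACAACBBAACAACBBBABBABBABAACBABAACAACBBBABAACBAB  (len 3384)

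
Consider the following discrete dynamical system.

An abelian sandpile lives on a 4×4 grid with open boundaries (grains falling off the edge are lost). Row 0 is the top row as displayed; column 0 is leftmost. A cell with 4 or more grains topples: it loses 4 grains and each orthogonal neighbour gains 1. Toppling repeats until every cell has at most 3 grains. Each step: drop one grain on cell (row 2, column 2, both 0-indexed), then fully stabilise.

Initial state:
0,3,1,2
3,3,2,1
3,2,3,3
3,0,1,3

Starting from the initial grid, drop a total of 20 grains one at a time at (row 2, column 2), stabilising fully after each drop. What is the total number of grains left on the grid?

k=0  0,3,1,2
3,3,2,1
3,2,3,3
3,0,1,3
k=1  0,3,1,2
3,3,3,2
3,3,1,1
3,0,3,0
k=2  0,3,1,2
3,3,3,2
3,3,2,1
3,0,3,0
k=3  0,3,1,2
3,3,3,2
3,3,3,1
3,0,3,0
k=4  2,0,3,2
1,3,1,3
2,2,3,2
0,3,0,1
k=5  2,0,3,2
1,3,2,3
2,3,0,3
0,3,1,1
k=6  2,0,3,2
1,3,2,3
2,3,1,3
0,3,1,1
k=7  2,0,3,2
1,3,2,3
2,3,2,3
0,3,1,1
k=8  2,0,3,2
1,3,2,3
2,3,3,3
0,3,1,1
k=9  2,2,1,0
2,1,2,2
3,2,3,1
1,0,3,2
k=10  2,2,1,0
2,1,3,2
3,3,1,2
1,1,0,3
k=11  2,2,1,0
2,1,3,2
3,3,2,2
1,1,0,3
k=12  2,2,1,0
2,1,3,2
3,3,3,2
1,1,0,3
k=13  2,2,2,0
3,3,0,3
0,1,2,3
2,2,1,3
k=14  2,2,2,0
3,3,0,3
0,1,3,3
2,2,1,3
k=15  2,2,2,1
3,3,2,0
0,2,1,2
2,2,3,0
k=16  2,2,2,1
3,3,2,0
0,2,2,2
2,2,3,0
k=17  2,2,2,1
3,3,2,0
0,2,3,2
2,2,3,0
k=18  2,2,2,1
3,3,3,0
0,3,1,3
2,3,0,1
k=19  2,2,2,1
3,3,3,0
0,3,2,3
2,3,0,1
k=20  2,2,2,1
3,3,3,0
0,3,3,3
2,3,0,1

31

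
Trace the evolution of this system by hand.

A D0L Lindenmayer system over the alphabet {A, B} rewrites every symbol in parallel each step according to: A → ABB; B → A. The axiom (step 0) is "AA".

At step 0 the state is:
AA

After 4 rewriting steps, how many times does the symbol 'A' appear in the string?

[0] AA
[1] ABBABB
[2] ABBAAABBAA
[3] ABBAAABBABBABBAAABBABB
[4] ABBAAABBABBABBAAABBAAABBAAABBABBABBAAABBAA

22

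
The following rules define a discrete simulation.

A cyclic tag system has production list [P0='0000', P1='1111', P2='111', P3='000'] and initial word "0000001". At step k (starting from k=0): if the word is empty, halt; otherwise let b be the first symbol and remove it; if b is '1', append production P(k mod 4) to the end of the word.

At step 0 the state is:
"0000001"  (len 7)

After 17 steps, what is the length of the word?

4

0) "0000001"  (len 7)
1) "000001"  (len 6)
2) "00001"  (len 5)
3) "0001"  (len 4)
4) "001"  (len 3)
5) "01"  (len 2)
6) "1"  (len 1)
7) "111"  (len 3)
8) "11000"  (len 5)
9) "10000000"  (len 8)
10) "00000001111"  (len 11)
11) "0000001111"  (len 10)
12) "000001111"  (len 9)
13) "00001111"  (len 8)
14) "0001111"  (len 7)
15) "001111"  (len 6)
16) "01111"  (len 5)
17) "1111"  (len 4)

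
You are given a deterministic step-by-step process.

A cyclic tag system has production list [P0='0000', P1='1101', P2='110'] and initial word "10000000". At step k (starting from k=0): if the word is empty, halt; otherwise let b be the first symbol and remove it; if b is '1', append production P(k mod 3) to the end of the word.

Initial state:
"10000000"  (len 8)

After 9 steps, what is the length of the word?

0) "10000000"  (len 8)
1) "00000000000"  (len 11)
2) "0000000000"  (len 10)
3) "000000000"  (len 9)
4) "00000000"  (len 8)
5) "0000000"  (len 7)
6) "000000"  (len 6)
7) "00000"  (len 5)
8) "0000"  (len 4)
9) "000"  (len 3)

3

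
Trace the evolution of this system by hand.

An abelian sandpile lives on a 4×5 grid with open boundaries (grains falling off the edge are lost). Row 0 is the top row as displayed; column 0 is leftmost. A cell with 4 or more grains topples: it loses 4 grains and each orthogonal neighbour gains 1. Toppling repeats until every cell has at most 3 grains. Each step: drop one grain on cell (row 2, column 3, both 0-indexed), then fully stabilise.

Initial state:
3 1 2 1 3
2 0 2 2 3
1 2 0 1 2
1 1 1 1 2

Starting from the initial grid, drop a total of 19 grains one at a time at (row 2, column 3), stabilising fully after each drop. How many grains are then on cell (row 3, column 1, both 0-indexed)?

gen 0: 3 1 2 1 3
2 0 2 2 3
1 2 0 1 2
1 1 1 1 2
gen 1: 3 1 2 1 3
2 0 2 2 3
1 2 0 2 2
1 1 1 1 2
gen 2: 3 1 2 1 3
2 0 2 2 3
1 2 0 3 2
1 1 1 1 2
gen 3: 3 1 2 1 3
2 0 2 3 3
1 2 1 0 3
1 1 1 2 2
gen 4: 3 1 2 1 3
2 0 2 3 3
1 2 1 1 3
1 1 1 2 2
gen 5: 3 1 2 1 3
2 0 2 3 3
1 2 1 2 3
1 1 1 2 2
gen 6: 3 1 2 1 3
2 0 2 3 3
1 2 1 3 3
1 1 1 2 2
gen 7: 3 1 2 3 0
2 0 3 1 2
1 2 2 2 1
1 1 1 3 3
gen 8: 3 1 2 3 0
2 0 3 1 2
1 2 2 3 1
1 1 1 3 3
gen 9: 3 1 2 3 0
2 0 3 2 2
1 2 3 1 3
1 1 2 1 0
gen 10: 3 1 2 3 0
2 0 3 2 2
1 2 3 2 3
1 1 2 1 0
gen 11: 3 1 2 3 0
2 0 3 2 2
1 2 3 3 3
1 1 2 1 0
gen 12: 3 2 0 1 2
2 1 2 2 0
1 3 1 3 1
1 1 3 2 1
gen 13: 3 2 0 1 2
2 1 2 3 0
1 3 2 0 2
1 1 3 3 1
gen 14: 3 2 0 1 2
2 1 2 3 0
1 3 2 1 2
1 1 3 3 1
gen 15: 3 2 0 1 2
2 1 2 3 0
1 3 2 2 2
1 1 3 3 1
gen 16: 3 2 0 1 2
2 1 2 3 0
1 3 2 3 2
1 1 3 3 1
gen 17: 3 2 1 2 2
2 3 0 1 1
2 0 2 3 3
1 3 1 1 2
gen 18: 3 2 1 2 2
2 3 0 2 2
2 0 3 1 0
1 3 1 2 3
gen 19: 3 2 1 2 2
2 3 0 2 2
2 0 3 2 0
1 3 1 2 3

3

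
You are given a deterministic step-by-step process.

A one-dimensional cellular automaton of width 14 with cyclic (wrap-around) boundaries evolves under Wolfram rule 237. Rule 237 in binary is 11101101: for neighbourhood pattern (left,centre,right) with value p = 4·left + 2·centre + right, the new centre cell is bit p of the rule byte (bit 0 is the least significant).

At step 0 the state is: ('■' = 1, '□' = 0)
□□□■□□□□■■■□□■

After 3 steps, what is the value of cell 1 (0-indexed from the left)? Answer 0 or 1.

step 0: □□□■□□□□■■■□□■
step 1: □■□■□■■□■■■□□■
step 2: ■■■■■■■■■■■□□■
step 3: ■■■■■■■■■■■□□■

1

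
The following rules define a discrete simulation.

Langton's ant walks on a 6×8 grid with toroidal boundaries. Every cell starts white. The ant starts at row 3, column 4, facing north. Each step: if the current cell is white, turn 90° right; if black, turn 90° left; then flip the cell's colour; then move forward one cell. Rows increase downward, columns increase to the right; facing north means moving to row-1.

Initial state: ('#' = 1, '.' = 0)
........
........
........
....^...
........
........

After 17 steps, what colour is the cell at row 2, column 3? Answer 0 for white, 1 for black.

0) ........
........
........
....^...
........
........
1) ........
........
........
....#>..
........
........
2) ........
........
........
....##..
.....v..
........
3) ........
........
........
....##..
....<#..
........
4) ........
........
........
....^#..
....##..
........
5) ........
........
........
...<.#..
....##..
........
6) ........
........
...^....
...#.#..
....##..
........
7) ........
........
...#>...
...#.#..
....##..
........
8) ........
........
...##...
...#v#..
....##..
........
9) ........
........
...##...
...<##..
....##..
........
10) ........
........
...##...
....##..
...v##..
........
11) ........
........
...##...
....##..
..<###..
........
12) ........
........
...##...
..^.##..
..####..
........
13) ........
........
...##...
..#>##..
..####..
........
14) ........
........
...##...
..####..
..#v##..
........
15) ........
........
...##...
..####..
..#.>#..
........
16) ........
........
...##...
..##^#..
..#..#..
........
17) ........
........
...##...
..#<.#..
..#..#..
........

1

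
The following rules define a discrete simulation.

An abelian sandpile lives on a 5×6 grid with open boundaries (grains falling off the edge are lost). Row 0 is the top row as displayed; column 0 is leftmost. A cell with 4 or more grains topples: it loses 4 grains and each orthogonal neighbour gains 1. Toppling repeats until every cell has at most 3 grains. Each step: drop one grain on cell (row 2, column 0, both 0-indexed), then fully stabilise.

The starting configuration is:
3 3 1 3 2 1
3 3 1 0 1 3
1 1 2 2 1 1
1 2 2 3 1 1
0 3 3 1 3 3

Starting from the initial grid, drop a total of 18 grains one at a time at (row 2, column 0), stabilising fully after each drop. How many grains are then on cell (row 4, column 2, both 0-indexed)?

gen 0: 3 3 1 3 2 1
3 3 1 0 1 3
1 1 2 2 1 1
1 2 2 3 1 1
0 3 3 1 3 3
gen 1: 3 3 1 3 2 1
3 3 1 0 1 3
2 1 2 2 1 1
1 2 2 3 1 1
0 3 3 1 3 3
gen 2: 3 3 1 3 2 1
3 3 1 0 1 3
3 1 2 2 1 1
1 2 2 3 1 1
0 3 3 1 3 3
gen 3: 1 1 2 3 2 1
2 1 2 0 1 3
1 3 2 2 1 1
2 2 2 3 1 1
0 3 3 1 3 3
gen 4: 1 1 2 3 2 1
2 1 2 0 1 3
2 3 2 2 1 1
2 2 2 3 1 1
0 3 3 1 3 3
gen 5: 1 1 2 3 2 1
2 1 2 0 1 3
3 3 2 2 1 1
2 2 2 3 1 1
0 3 3 1 3 3
gen 6: 1 1 2 3 2 1
3 2 2 0 1 3
1 0 3 2 1 1
3 3 2 3 1 1
0 3 3 1 3 3
gen 7: 1 1 2 3 2 1
3 2 2 0 1 3
2 0 3 2 1 1
3 3 2 3 1 1
0 3 3 1 3 3
gen 8: 1 1 2 3 2 1
3 2 2 0 1 3
3 0 3 2 1 1
3 3 2 3 1 1
0 3 3 1 3 3
gen 9: 2 1 2 3 2 1
0 3 3 1 1 3
2 3 1 0 2 1
1 2 2 1 2 1
2 1 1 3 3 3
gen 10: 2 1 2 3 2 1
0 3 3 1 1 3
3 3 1 0 2 1
1 2 2 1 2 1
2 1 1 3 3 3
gen 11: 2 2 3 3 2 1
2 1 0 2 1 3
1 1 3 0 2 1
2 3 2 1 2 1
2 1 1 3 3 3
gen 12: 2 2 3 3 2 1
2 1 0 2 1 3
2 1 3 0 2 1
2 3 2 1 2 1
2 1 1 3 3 3
gen 13: 2 2 3 3 2 1
2 1 0 2 1 3
3 1 3 0 2 1
2 3 2 1 2 1
2 1 1 3 3 3
gen 14: 2 2 3 3 2 1
3 1 0 2 1 3
0 2 3 0 2 1
3 3 2 1 2 1
2 1 1 3 3 3
gen 15: 2 2 3 3 2 1
3 1 0 2 1 3
1 2 3 0 2 1
3 3 2 1 2 1
2 1 1 3 3 3
gen 16: 2 2 3 3 2 1
3 1 0 2 1 3
2 2 3 0 2 1
3 3 2 1 2 1
2 1 1 3 3 3
gen 17: 2 2 3 3 2 1
3 1 0 2 1 3
3 2 3 0 2 1
3 3 2 1 2 1
2 1 1 3 3 3
gen 18: 3 2 3 3 2 1
0 3 1 2 1 3
3 1 1 1 2 1
1 2 0 2 2 1
3 2 2 3 3 3

2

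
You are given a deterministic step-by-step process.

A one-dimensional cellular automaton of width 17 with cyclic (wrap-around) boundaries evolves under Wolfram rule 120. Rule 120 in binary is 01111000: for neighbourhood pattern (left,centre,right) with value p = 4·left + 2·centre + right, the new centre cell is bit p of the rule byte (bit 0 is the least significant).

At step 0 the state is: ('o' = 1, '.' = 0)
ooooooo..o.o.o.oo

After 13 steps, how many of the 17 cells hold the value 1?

step 0: ooooooo..o.o.o.oo
step 1: ......oo..o.o.oo.
step 2: ......ooo..o.oooo
step 3: o.....o.oo..oo..o
step 4: oo.....oooo.ooo.o
step 5: .oo....o..ooo.ooo
step 6: oooo....o.o.ooo.o
step 7: ...oo....o.oo.ooo
step 8: o..ooo....ooooo.o
step 9: oo.o.oo...o...ooo
step 10: .oo.oooo...o..o..
step 11: .oooo..oo...o..o.
step 12: .o..oo.ooo...o..o
step 13: o.o.oooo.oo...o..

9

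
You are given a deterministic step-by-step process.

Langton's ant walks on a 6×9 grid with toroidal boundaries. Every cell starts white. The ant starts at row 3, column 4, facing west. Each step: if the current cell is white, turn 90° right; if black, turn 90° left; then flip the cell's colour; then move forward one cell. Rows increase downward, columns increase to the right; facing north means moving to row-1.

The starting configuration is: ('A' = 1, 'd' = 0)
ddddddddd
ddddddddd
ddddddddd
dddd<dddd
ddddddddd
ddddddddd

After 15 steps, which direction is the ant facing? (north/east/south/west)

north

gen 0: ddddddddd
ddddddddd
ddddddddd
dddd<dddd
ddddddddd
ddddddddd
gen 1: ddddddddd
ddddddddd
dddd^dddd
ddddAdddd
ddddddddd
ddddddddd
gen 2: ddddddddd
ddddddddd
ddddA>ddd
ddddAdddd
ddddddddd
ddddddddd
gen 3: ddddddddd
ddddddddd
ddddAAddd
ddddAvddd
ddddddddd
ddddddddd
gen 4: ddddddddd
ddddddddd
ddddAAddd
dddd<Addd
ddddddddd
ddddddddd
gen 5: ddddddddd
ddddddddd
ddddAAddd
dddddAddd
ddddvdddd
ddddddddd
gen 6: ddddddddd
ddddddddd
ddddAAddd
dddddAddd
ddd<Adddd
ddddddddd
gen 7: ddddddddd
ddddddddd
ddddAAddd
ddd^dAddd
dddAAdddd
ddddddddd
gen 8: ddddddddd
ddddddddd
ddddAAddd
dddA>Addd
dddAAdddd
ddddddddd
gen 9: ddddddddd
ddddddddd
ddddAAddd
dddAAAddd
dddAvdddd
ddddddddd
gen 10: ddddddddd
ddddddddd
ddddAAddd
dddAAAddd
dddAd>ddd
ddddddddd
gen 11: ddddddddd
ddddddddd
ddddAAddd
dddAAAddd
dddAdAddd
dddddvddd
gen 12: ddddddddd
ddddddddd
ddddAAddd
dddAAAddd
dddAdAddd
dddd<Addd
gen 13: ddddddddd
ddddddddd
ddddAAddd
dddAAAddd
dddA^Addd
ddddAAddd
gen 14: ddddddddd
ddddddddd
ddddAAddd
dddAAAddd
dddAA>ddd
ddddAAddd
gen 15: ddddddddd
ddddddddd
ddddAAddd
dddAA^ddd
dddAAdddd
ddddAAddd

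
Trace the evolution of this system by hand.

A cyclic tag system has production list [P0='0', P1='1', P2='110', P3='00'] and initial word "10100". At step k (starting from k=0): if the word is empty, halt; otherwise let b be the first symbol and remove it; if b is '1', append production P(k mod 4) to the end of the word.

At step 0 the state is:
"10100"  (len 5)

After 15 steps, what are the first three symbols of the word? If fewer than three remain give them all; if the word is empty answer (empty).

110

gen 0: "10100"  (len 5)
gen 1: "01000"  (len 5)
gen 2: "1000"  (len 4)
gen 3: "000110"  (len 6)
gen 4: "00110"  (len 5)
gen 5: "0110"  (len 4)
gen 6: "110"  (len 3)
gen 7: "10110"  (len 5)
gen 8: "011000"  (len 6)
gen 9: "11000"  (len 5)
gen 10: "10001"  (len 5)
gen 11: "0001110"  (len 7)
gen 12: "001110"  (len 6)
gen 13: "01110"  (len 5)
gen 14: "1110"  (len 4)
gen 15: "110110"  (len 6)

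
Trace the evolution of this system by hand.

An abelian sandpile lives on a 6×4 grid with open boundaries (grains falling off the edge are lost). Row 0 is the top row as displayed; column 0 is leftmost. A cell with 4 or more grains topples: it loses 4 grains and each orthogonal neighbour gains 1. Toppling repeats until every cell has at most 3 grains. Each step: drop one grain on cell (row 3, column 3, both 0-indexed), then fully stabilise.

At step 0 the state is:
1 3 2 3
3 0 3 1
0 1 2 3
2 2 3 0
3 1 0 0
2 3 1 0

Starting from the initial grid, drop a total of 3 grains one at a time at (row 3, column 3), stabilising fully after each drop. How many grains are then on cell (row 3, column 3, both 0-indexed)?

3

k=0  1 3 2 3
3 0 3 1
0 1 2 3
2 2 3 0
3 1 0 0
2 3 1 0
k=1  1 3 2 3
3 0 3 1
0 1 2 3
2 2 3 1
3 1 0 0
2 3 1 0
k=2  1 3 2 3
3 0 3 1
0 1 2 3
2 2 3 2
3 1 0 0
2 3 1 0
k=3  1 3 2 3
3 0 3 1
0 1 2 3
2 2 3 3
3 1 0 0
2 3 1 0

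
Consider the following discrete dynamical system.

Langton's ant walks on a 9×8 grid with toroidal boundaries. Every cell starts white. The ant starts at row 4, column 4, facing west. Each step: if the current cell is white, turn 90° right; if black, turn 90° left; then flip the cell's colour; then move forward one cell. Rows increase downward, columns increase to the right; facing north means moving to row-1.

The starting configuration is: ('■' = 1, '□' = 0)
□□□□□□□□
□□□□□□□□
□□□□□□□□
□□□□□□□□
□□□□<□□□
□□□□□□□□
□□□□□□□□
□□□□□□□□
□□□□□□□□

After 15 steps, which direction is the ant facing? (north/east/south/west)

north

step 0: □□□□□□□□
□□□□□□□□
□□□□□□□□
□□□□□□□□
□□□□<□□□
□□□□□□□□
□□□□□□□□
□□□□□□□□
□□□□□□□□
step 1: □□□□□□□□
□□□□□□□□
□□□□□□□□
□□□□^□□□
□□□□■□□□
□□□□□□□□
□□□□□□□□
□□□□□□□□
□□□□□□□□
step 2: □□□□□□□□
□□□□□□□□
□□□□□□□□
□□□□■>□□
□□□□■□□□
□□□□□□□□
□□□□□□□□
□□□□□□□□
□□□□□□□□
step 3: □□□□□□□□
□□□□□□□□
□□□□□□□□
□□□□■■□□
□□□□■v□□
□□□□□□□□
□□□□□□□□
□□□□□□□□
□□□□□□□□
step 4: □□□□□□□□
□□□□□□□□
□□□□□□□□
□□□□■■□□
□□□□<■□□
□□□□□□□□
□□□□□□□□
□□□□□□□□
□□□□□□□□
step 5: □□□□□□□□
□□□□□□□□
□□□□□□□□
□□□□■■□□
□□□□□■□□
□□□□v□□□
□□□□□□□□
□□□□□□□□
□□□□□□□□
step 6: □□□□□□□□
□□□□□□□□
□□□□□□□□
□□□□■■□□
□□□□□■□□
□□□<■□□□
□□□□□□□□
□□□□□□□□
□□□□□□□□
step 7: □□□□□□□□
□□□□□□□□
□□□□□□□□
□□□□■■□□
□□□^□■□□
□□□■■□□□
□□□□□□□□
□□□□□□□□
□□□□□□□□
step 8: □□□□□□□□
□□□□□□□□
□□□□□□□□
□□□□■■□□
□□□■>■□□
□□□■■□□□
□□□□□□□□
□□□□□□□□
□□□□□□□□
step 9: □□□□□□□□
□□□□□□□□
□□□□□□□□
□□□□■■□□
□□□■■■□□
□□□■v□□□
□□□□□□□□
□□□□□□□□
□□□□□□□□
step 10: □□□□□□□□
□□□□□□□□
□□□□□□□□
□□□□■■□□
□□□■■■□□
□□□■□>□□
□□□□□□□□
□□□□□□□□
□□□□□□□□
step 11: □□□□□□□□
□□□□□□□□
□□□□□□□□
□□□□■■□□
□□□■■■□□
□□□■□■□□
□□□□□v□□
□□□□□□□□
□□□□□□□□
step 12: □□□□□□□□
□□□□□□□□
□□□□□□□□
□□□□■■□□
□□□■■■□□
□□□■□■□□
□□□□<■□□
□□□□□□□□
□□□□□□□□
step 13: □□□□□□□□
□□□□□□□□
□□□□□□□□
□□□□■■□□
□□□■■■□□
□□□■^■□□
□□□□■■□□
□□□□□□□□
□□□□□□□□
step 14: □□□□□□□□
□□□□□□□□
□□□□□□□□
□□□□■■□□
□□□■■■□□
□□□■■>□□
□□□□■■□□
□□□□□□□□
□□□□□□□□
step 15: □□□□□□□□
□□□□□□□□
□□□□□□□□
□□□□■■□□
□□□■■^□□
□□□■■□□□
□□□□■■□□
□□□□□□□□
□□□□□□□□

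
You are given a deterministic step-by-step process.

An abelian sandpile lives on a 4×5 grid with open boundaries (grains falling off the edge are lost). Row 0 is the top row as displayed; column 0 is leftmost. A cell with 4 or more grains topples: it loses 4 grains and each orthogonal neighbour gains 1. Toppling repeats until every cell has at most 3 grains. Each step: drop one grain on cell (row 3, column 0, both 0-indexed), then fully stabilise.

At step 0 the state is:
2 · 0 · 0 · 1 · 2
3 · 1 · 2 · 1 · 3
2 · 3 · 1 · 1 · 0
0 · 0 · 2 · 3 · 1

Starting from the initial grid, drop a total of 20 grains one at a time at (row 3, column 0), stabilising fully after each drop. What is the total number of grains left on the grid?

k=0  2 · 0 · 0 · 1 · 2
3 · 1 · 2 · 1 · 3
2 · 3 · 1 · 1 · 0
0 · 0 · 2 · 3 · 1
k=1  2 · 0 · 0 · 1 · 2
3 · 1 · 2 · 1 · 3
2 · 3 · 1 · 1 · 0
1 · 0 · 2 · 3 · 1
k=2  2 · 0 · 0 · 1 · 2
3 · 1 · 2 · 1 · 3
2 · 3 · 1 · 1 · 0
2 · 0 · 2 · 3 · 1
k=3  2 · 0 · 0 · 1 · 2
3 · 1 · 2 · 1 · 3
2 · 3 · 1 · 1 · 0
3 · 0 · 2 · 3 · 1
k=4  2 · 0 · 0 · 1 · 2
3 · 1 · 2 · 1 · 3
3 · 3 · 1 · 1 · 0
0 · 1 · 2 · 3 · 1
k=5  2 · 0 · 0 · 1 · 2
3 · 1 · 2 · 1 · 3
3 · 3 · 1 · 1 · 0
1 · 1 · 2 · 3 · 1
k=6  2 · 0 · 0 · 1 · 2
3 · 1 · 2 · 1 · 3
3 · 3 · 1 · 1 · 0
2 · 1 · 2 · 3 · 1
k=7  2 · 0 · 0 · 1 · 2
3 · 1 · 2 · 1 · 3
3 · 3 · 1 · 1 · 0
3 · 1 · 2 · 3 · 1
k=8  3 · 0 · 0 · 1 · 2
0 · 3 · 2 · 1 · 3
2 · 0 · 2 · 1 · 0
1 · 3 · 2 · 3 · 1
k=9  3 · 0 · 0 · 1 · 2
0 · 3 · 2 · 1 · 3
2 · 0 · 2 · 1 · 0
2 · 3 · 2 · 3 · 1
k=10  3 · 0 · 0 · 1 · 2
0 · 3 · 2 · 1 · 3
2 · 0 · 2 · 1 · 0
3 · 3 · 2 · 3 · 1
k=11  3 · 0 · 0 · 1 · 2
0 · 3 · 2 · 1 · 3
3 · 1 · 2 · 1 · 0
1 · 0 · 3 · 3 · 1
k=12  3 · 0 · 0 · 1 · 2
0 · 3 · 2 · 1 · 3
3 · 1 · 2 · 1 · 0
2 · 0 · 3 · 3 · 1
k=13  3 · 0 · 0 · 1 · 2
0 · 3 · 2 · 1 · 3
3 · 1 · 2 · 1 · 0
3 · 0 · 3 · 3 · 1
k=14  3 · 0 · 0 · 1 · 2
1 · 3 · 2 · 1 · 3
0 · 2 · 2 · 1 · 0
1 · 1 · 3 · 3 · 1
k=15  3 · 0 · 0 · 1 · 2
1 · 3 · 2 · 1 · 3
0 · 2 · 2 · 1 · 0
2 · 1 · 3 · 3 · 1
k=16  3 · 0 · 0 · 1 · 2
1 · 3 · 2 · 1 · 3
0 · 2 · 2 · 1 · 0
3 · 1 · 3 · 3 · 1
k=17  3 · 0 · 0 · 1 · 2
1 · 3 · 2 · 1 · 3
1 · 2 · 2 · 1 · 0
0 · 2 · 3 · 3 · 1
k=18  3 · 0 · 0 · 1 · 2
1 · 3 · 2 · 1 · 3
1 · 2 · 2 · 1 · 0
1 · 2 · 3 · 3 · 1
k=19  3 · 0 · 0 · 1 · 2
1 · 3 · 2 · 1 · 3
1 · 2 · 2 · 1 · 0
2 · 2 · 3 · 3 · 1
k=20  3 · 0 · 0 · 1 · 2
1 · 3 · 2 · 1 · 3
1 · 2 · 2 · 1 · 0
3 · 2 · 3 · 3 · 1

34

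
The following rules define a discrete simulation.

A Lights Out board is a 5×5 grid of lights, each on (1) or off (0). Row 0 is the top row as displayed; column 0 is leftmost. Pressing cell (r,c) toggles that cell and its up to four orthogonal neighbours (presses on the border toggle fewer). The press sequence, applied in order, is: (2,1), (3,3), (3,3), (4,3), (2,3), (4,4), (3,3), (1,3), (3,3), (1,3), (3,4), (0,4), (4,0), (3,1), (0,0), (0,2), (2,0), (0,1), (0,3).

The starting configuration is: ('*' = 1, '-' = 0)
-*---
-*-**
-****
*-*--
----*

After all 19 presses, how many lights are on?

10

gen 0: -*---
-*-**
-****
*-*--
----*
gen 1: -*---
---**
*--**
***--
----*
gen 2: -*---
---**
*---*
**-**
---**
gen 3: -*---
---**
*--**
***--
----*
gen 4: -*---
---**
*--**
****-
--**-
gen 5: -*---
----*
*-*--
***--
--**-
gen 6: -*---
----*
*-*--
***-*
--*-*
gen 7: -*---
----*
*-**-
**-*-
--***
gen 8: -*-*-
--**-
*-*--
**-*-
--***
gen 9: -*-*-
--**-
*-**-
***-*
--*-*
gen 10: -*---
----*
*-*--
***-*
--*-*
gen 11: -*---
----*
*-*-*
****-
--*--
gen 12: -*-**
-----
*-*-*
****-
--*--
gen 13: -*-**
-----
*-*-*
-***-
***--
gen 14: -*-**
-----
***-*
*--*-
*-*--
gen 15: *--**
*----
***-*
*--*-
*-*--
gen 16: ***-*
*-*--
***-*
*--*-
*-*--
gen 17: ***-*
--*--
--*-*
---*-
*-*--
gen 18: ----*
-**--
--*-*
---*-
*-*--
gen 19: --**-
-***-
--*-*
---*-
*-*--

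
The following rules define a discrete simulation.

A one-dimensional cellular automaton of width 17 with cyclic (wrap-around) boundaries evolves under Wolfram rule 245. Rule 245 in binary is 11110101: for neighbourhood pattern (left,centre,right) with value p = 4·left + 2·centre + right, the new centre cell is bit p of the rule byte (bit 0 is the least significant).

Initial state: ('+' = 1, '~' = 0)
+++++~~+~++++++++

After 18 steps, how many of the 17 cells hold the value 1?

15

0) +++++~~+~++++++++
1) ++++++~++~+++++++
2) +++++++~++~++++++
3) ++++++++~++~+++++
4) +++++++++~++~++++
5) ++++++++++~++~+++
6) +++++++++++~++~++
7) ++++++++++++~++~+
8) +++++++++++++~++~
9) ~+++++++++++++~++
10) +~+++++++++++++~+
11) ++~+++++++++++++~
12) ~++~+++++++++++++
13) +~++~++++++++++++
14) ++~++~+++++++++++
15) +++~++~++++++++++
16) ++++~++~+++++++++
17) +++++~++~++++++++
18) ++++++~++~+++++++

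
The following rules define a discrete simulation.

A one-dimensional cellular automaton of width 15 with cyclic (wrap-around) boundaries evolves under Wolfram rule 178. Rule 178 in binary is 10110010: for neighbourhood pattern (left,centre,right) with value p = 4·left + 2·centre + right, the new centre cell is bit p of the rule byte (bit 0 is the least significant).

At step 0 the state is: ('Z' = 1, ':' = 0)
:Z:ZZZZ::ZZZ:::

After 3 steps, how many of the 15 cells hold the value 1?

k=0  :Z:ZZZZ::ZZZ:::
k=1  Z:Z:ZZ:ZZ:Z:Z::
k=2  :Z:Z::Z::Z:Z:ZZ
k=3  Z:Z:ZZ:ZZ:Z:Z::

8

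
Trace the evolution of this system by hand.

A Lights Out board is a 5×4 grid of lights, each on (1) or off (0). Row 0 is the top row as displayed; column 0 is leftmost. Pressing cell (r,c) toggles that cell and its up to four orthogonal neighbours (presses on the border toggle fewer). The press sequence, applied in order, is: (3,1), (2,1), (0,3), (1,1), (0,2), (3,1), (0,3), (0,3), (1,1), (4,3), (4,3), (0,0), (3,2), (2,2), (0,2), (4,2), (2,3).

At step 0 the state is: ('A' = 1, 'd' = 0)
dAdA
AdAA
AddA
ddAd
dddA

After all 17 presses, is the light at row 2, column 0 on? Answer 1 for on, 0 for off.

[0] dAdA
AdAA
AddA
ddAd
dddA
[1] dAdA
AdAA
AAdA
AAdd
dAdA
[2] dAdA
AAAA
ddAA
Addd
dAdA
[3] dAAd
AAAd
ddAA
Addd
dAdA
[4] ddAd
dddd
dAAA
Addd
dAdA
[5] dAdA
ddAd
dAAA
Addd
dAdA
[6] dAdA
ddAd
ddAA
dAAd
dddA
[7] dAAd
ddAA
ddAA
dAAd
dddA
[8] dAdA
ddAd
ddAA
dAAd
dddA
[9] dddA
AAdd
dAAA
dAAd
dddA
[10] dddA
AAdd
dAAA
dAAA
ddAd
[11] dddA
AAdd
dAAA
dAAd
dddA
[12] AAdA
dAdd
dAAA
dAAd
dddA
[13] AAdA
dAdd
dAdA
dddA
ddAA
[14] AAdA
dAAd
ddAd
ddAA
ddAA
[15] AdAd
dAdd
ddAd
ddAA
ddAA
[16] AdAd
dAdd
ddAd
dddA
dAdd
[17] AdAd
dAdA
dddA
dddd
dAdd

0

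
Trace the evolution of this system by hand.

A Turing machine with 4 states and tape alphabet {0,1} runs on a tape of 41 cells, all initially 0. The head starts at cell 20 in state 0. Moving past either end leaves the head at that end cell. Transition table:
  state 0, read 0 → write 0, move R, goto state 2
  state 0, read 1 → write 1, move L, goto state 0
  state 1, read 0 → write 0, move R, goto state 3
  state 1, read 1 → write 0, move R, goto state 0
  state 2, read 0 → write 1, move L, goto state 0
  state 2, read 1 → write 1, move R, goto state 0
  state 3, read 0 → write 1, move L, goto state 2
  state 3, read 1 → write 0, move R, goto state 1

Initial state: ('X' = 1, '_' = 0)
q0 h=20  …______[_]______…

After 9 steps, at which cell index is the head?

25

k=0  q0 h=20  …______[_]______…
k=1  q2 h=21  …______[_]______…
k=2  q0 h=20  …______[_]X_____…
k=3  q2 h=21  …______[X]______…
k=4  q0 h=22  …_____X[_]______…
k=5  q2 h=23  …____X_[_]______…
k=6  q0 h=22  …_____X[_]X_____…
k=7  q2 h=23  …____X_[X]______…
k=8  q0 h=24  …___X_X[_]______…
k=9  q2 h=25  …__X_X_[_]______…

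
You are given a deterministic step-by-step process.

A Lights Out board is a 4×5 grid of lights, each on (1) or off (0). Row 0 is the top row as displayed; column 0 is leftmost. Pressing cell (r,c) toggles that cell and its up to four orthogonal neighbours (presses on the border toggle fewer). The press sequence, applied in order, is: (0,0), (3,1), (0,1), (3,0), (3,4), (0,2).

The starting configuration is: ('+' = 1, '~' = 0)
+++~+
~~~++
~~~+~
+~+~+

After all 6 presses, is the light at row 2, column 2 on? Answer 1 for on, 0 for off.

t=0: +++~+
~~~++
~~~+~
+~+~+
t=1: ~~+~+
+~~++
~~~+~
+~+~+
t=2: ~~+~+
+~~++
~+~+~
~+~~+
t=3: ++~~+
++~++
~+~+~
~+~~+
t=4: ++~~+
++~++
++~+~
+~~~+
t=5: ++~~+
++~++
++~++
+~~+~
t=6: +~+++
+++++
++~++
+~~+~

0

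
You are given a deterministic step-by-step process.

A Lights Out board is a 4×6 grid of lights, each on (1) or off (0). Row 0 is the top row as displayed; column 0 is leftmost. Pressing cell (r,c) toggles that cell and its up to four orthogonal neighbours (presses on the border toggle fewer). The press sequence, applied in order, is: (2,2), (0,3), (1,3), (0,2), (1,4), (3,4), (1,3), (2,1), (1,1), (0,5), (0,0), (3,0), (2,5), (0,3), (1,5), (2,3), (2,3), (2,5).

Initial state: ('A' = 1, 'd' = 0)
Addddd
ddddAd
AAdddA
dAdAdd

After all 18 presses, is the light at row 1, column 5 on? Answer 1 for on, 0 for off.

[0] Addddd
ddddAd
AAdddA
dAdAdd
[1] Addddd
ddAdAd
AdAAdA
dAAAdd
[2] AdAAAd
ddAAAd
AdAAdA
dAAAdd
[3] AdAdAd
dddddd
AdAddA
dAAAdd
[4] AAdAAd
ddAddd
AdAddA
dAAAdd
[5] AAdAdd
ddAAAA
AdAdAA
dAAAdd
[6] AAdAdd
ddAAAA
AdAddA
dAAdAA
[7] AAdddd
dddddA
AdAAdA
dAAdAA
[8] AAdddd
dAdddA
dAdAdA
ddAdAA
[9] Addddd
AdAddA
dddAdA
ddAdAA
[10] AdddAA
AdAddd
dddAdA
ddAdAA
[11] dAddAA
ddAddd
dddAdA
ddAdAA
[12] dAddAA
ddAddd
AddAdA
AAAdAA
[13] dAddAA
ddAddA
AddAAd
AAAdAd
[14] dAAAdA
ddAAdA
AddAAd
AAAdAd
[15] dAAAdd
ddAAAd
AddAAA
AAAdAd
[16] dAAAdd
ddAdAd
AdAddA
AAAAAd
[17] dAAAdd
ddAAAd
AddAAA
AAAdAd
[18] dAAAdd
ddAAAA
AddAdd
AAAdAA

1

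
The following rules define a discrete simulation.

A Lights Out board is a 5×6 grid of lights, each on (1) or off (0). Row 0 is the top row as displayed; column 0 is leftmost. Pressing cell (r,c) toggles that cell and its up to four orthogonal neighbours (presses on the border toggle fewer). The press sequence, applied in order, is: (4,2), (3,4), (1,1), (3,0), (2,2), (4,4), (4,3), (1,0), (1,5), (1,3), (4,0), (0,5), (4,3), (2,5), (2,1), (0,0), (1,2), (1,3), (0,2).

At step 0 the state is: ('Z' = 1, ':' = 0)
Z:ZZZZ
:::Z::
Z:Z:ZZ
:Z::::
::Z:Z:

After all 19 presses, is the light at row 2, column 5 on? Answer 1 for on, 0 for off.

t=0: Z:ZZZZ
:::Z::
Z:Z:ZZ
:Z::::
::Z:Z:
t=1: Z:ZZZZ
:::Z::
Z:Z:ZZ
:ZZ:::
:Z:ZZ:
t=2: Z:ZZZZ
:::Z::
Z:Z::Z
:ZZZZZ
:Z:Z::
t=3: ZZZZZZ
ZZZZ::
ZZZ::Z
:ZZZZZ
:Z:Z::
t=4: ZZZZZZ
ZZZZ::
:ZZ::Z
Z:ZZZZ
ZZ:Z::
t=5: ZZZZZZ
ZZ:Z::
:::Z:Z
Z::ZZZ
ZZ:Z::
t=6: ZZZZZZ
ZZ:Z::
:::Z:Z
Z::Z:Z
ZZ::ZZ
t=7: ZZZZZZ
ZZ:Z::
:::Z:Z
Z::::Z
ZZZZ:Z
t=8: :ZZZZZ
:::Z::
Z::Z:Z
Z::::Z
ZZZZ:Z
t=9: :ZZZZ:
:::ZZZ
Z::Z::
Z::::Z
ZZZZ:Z
t=10: :ZZ:Z:
::Z::Z
Z:::::
Z::::Z
ZZZZ:Z
t=11: :ZZ:Z:
::Z::Z
Z:::::
:::::Z
::ZZ:Z
t=12: :ZZ::Z
::Z:::
Z:::::
:::::Z
::ZZ:Z
t=13: :ZZ::Z
::Z:::
Z:::::
:::Z:Z
::::ZZ
t=14: :ZZ::Z
::Z::Z
Z:::ZZ
:::Z::
::::ZZ
t=15: :ZZ::Z
:ZZ::Z
:ZZ:ZZ
:Z:Z::
::::ZZ
t=16: Z:Z::Z
ZZZ::Z
:ZZ:ZZ
:Z:Z::
::::ZZ
t=17: Z::::Z
Z::Z:Z
:Z::ZZ
:Z:Z::
::::ZZ
t=18: Z::Z:Z
Z:Z:ZZ
:Z:ZZZ
:Z:Z::
::::ZZ
t=19: ZZZ::Z
Z:::ZZ
:Z:ZZZ
:Z:Z::
::::ZZ

1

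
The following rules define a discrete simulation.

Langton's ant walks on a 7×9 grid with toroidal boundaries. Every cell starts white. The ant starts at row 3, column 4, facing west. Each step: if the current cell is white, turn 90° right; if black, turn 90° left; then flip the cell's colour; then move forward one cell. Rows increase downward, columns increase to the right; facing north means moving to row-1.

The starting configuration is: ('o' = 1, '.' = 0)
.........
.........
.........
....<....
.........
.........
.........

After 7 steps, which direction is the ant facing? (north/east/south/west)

north

k=0  .........
.........
.........
....<....
.........
.........
.........
k=1  .........
.........
....^....
....o....
.........
.........
.........
k=2  .........
.........
....o>...
....o....
.........
.........
.........
k=3  .........
.........
....oo...
....ov...
.........
.........
.........
k=4  .........
.........
....oo...
....<o...
.........
.........
.........
k=5  .........
.........
....oo...
.....o...
....v....
.........
.........
k=6  .........
.........
....oo...
.....o...
...<o....
.........
.........
k=7  .........
.........
....oo...
...^.o...
...oo....
.........
.........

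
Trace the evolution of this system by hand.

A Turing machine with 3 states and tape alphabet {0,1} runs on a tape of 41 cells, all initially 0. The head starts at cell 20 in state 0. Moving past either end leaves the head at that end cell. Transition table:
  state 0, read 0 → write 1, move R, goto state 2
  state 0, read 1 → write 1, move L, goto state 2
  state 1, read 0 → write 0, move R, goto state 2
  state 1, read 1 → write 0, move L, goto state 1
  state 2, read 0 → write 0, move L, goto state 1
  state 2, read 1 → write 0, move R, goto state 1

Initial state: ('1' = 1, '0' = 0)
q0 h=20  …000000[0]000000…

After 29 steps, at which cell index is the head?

gen 0: q0 h=20  …000000[0]000000…
gen 1: q2 h=21  …000001[0]000000…
gen 2: q1 h=20  …000000[1]000000…
gen 3: q1 h=19  …000000[0]000000…
gen 4: q2 h=20  …000000[0]000000…
gen 5: q1 h=19  …000000[0]000000…
gen 6: q2 h=20  …000000[0]000000…
gen 7: q1 h=19  …000000[0]000000…
gen 8: q2 h=20  …000000[0]000000…
gen 9: q1 h=19  …000000[0]000000…
gen 10: q2 h=20  …000000[0]000000…
gen 11: q1 h=19  …000000[0]000000…
gen 12: q2 h=20  …000000[0]000000…
gen 13: q1 h=19  …000000[0]000000…
gen 14: q2 h=20  …000000[0]000000…
gen 15: q1 h=19  …000000[0]000000…
gen 16: q2 h=20  …000000[0]000000…
gen 17: q1 h=19  …000000[0]000000…
gen 18: q2 h=20  …000000[0]000000…
gen 19: q1 h=19  …000000[0]000000…
gen 20: q2 h=20  …000000[0]000000…
gen 21: q1 h=19  …000000[0]000000…
gen 22: q2 h=20  …000000[0]000000…
gen 23: q1 h=19  …000000[0]000000…
gen 24: q2 h=20  …000000[0]000000…
gen 25: q1 h=19  …000000[0]000000…
gen 26: q2 h=20  …000000[0]000000…
gen 27: q1 h=19  …000000[0]000000…
gen 28: q2 h=20  …000000[0]000000…
gen 29: q1 h=19  …000000[0]000000…

19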